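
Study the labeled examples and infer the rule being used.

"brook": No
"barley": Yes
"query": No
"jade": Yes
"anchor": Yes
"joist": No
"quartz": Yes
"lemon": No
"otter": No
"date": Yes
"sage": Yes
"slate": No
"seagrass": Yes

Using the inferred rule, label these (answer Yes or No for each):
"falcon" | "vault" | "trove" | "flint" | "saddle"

Yes, No, No, No, Yes

The rule appears to be: even length.
"falcon": length 6 — checks out, so Yes.
"vault": length 5 — fails this test, so No.
"trove": length 5 — fails this test, so No.
"flint": length 5 — fails this test, so No.
"saddle": length 6 — checks out, so Yes.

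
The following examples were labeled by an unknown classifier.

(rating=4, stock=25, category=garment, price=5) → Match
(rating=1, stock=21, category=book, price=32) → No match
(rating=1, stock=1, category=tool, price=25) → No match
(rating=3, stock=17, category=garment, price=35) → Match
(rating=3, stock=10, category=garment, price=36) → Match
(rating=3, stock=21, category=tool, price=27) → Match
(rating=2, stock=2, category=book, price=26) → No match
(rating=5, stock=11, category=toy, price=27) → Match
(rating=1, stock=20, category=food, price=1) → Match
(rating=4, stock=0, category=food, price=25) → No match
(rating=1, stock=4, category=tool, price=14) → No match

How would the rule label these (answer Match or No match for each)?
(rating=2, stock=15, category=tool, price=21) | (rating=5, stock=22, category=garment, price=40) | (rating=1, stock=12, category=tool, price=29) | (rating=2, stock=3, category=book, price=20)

A rule that fits every label: stock ≥ 10 AND price ≠ 32 — true of each 'Match' example, false of each 'No match' one.

Match, Match, Match, No match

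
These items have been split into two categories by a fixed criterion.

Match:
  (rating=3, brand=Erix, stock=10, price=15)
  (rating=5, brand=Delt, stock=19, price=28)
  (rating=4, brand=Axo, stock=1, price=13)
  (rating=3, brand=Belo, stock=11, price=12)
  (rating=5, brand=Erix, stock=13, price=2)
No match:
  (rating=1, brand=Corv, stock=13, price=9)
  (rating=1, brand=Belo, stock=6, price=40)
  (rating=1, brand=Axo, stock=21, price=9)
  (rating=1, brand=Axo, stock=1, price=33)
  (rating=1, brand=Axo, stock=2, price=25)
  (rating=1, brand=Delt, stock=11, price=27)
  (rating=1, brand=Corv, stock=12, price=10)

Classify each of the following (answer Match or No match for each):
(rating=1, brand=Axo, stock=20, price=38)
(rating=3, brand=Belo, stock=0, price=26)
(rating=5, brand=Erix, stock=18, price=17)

No match, Match, Match

The distinguishing property — rating ≥ 3 — holds for all the 'Match' cases and none of the 'No match' cases.
(rating=1, brand=Axo, stock=20, price=38): rating = 1 — doesn't qualify, so No match. (rating=3, brand=Belo, stock=0, price=26): rating = 3 — satisfies this, so Match. (rating=5, brand=Erix, stock=18, price=17): rating = 5 — satisfies this, so Match.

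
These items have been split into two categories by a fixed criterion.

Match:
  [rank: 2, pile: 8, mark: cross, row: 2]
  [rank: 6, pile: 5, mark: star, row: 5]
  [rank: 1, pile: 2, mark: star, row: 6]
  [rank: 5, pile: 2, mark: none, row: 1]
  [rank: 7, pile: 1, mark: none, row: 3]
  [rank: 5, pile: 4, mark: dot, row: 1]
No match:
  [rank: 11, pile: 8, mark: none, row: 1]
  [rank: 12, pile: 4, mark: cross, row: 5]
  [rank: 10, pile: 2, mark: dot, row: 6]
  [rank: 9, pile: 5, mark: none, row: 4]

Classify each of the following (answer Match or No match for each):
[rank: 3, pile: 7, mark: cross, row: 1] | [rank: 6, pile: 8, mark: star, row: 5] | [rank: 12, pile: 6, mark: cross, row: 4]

Match, Match, No match

One predicate separates the groups cleanly: rank ≤ 7.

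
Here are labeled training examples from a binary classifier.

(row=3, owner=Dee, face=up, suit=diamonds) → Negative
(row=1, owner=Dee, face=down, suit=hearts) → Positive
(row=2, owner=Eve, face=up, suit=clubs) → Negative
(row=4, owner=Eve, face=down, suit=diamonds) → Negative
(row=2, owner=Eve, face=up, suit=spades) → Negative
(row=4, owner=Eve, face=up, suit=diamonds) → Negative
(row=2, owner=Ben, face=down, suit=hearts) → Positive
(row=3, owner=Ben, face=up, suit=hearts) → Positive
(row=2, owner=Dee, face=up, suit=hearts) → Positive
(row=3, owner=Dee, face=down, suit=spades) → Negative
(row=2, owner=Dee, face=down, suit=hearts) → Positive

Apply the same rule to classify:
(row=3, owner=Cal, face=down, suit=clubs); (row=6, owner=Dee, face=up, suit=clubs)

Negative, Negative

The pattern is that an item is 'Positive' exactly when: suit is hearts.
(row=3, owner=Cal, face=down, suit=clubs) — suit is clubs, hence Negative.
(row=6, owner=Dee, face=up, suit=clubs) — suit is clubs, hence Negative.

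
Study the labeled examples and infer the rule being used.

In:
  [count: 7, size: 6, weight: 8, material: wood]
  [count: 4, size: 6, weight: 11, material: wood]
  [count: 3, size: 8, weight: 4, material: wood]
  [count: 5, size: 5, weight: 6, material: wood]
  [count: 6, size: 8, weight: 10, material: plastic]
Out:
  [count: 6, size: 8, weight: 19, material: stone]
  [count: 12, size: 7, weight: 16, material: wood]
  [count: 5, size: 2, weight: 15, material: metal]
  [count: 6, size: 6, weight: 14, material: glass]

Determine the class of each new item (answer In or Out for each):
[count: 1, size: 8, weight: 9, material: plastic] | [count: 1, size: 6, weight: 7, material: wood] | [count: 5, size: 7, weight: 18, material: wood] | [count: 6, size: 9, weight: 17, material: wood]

In, In, Out, Out

Every 'In' example satisfies: weight ≤ 11. None of the 'Out' examples do.
[count: 1, size: 8, weight: 9, material: plastic]: In (weight = 9).
[count: 1, size: 6, weight: 7, material: wood]: In (weight = 7).
[count: 5, size: 7, weight: 18, material: wood]: Out (weight = 18).
[count: 6, size: 9, weight: 17, material: wood]: Out (weight = 17).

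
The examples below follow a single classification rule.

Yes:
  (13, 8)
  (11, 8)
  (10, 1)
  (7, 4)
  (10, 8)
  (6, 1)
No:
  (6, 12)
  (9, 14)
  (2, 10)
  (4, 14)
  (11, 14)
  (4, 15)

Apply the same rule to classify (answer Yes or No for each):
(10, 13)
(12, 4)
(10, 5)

Rule: first > second. This holds for each 'Yes' example and fails for each 'No' one.
(10, 13): 10 < 13 — does not fit, so No.
(12, 4): 12 > 4 — meets the rule, so Yes.
(10, 5): 10 > 5 — meets the rule, so Yes.

No, Yes, Yes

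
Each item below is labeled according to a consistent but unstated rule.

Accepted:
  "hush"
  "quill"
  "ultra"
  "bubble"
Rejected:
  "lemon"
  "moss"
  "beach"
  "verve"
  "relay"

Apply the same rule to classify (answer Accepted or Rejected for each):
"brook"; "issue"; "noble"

Rejected, Accepted, Rejected

A rule that fits every label: contains 'u' — true of each 'Accepted' example, false of each 'Rejected' one.
Rejected: "brook", since no 'u'.
Accepted: "issue", since has 'u'.
Rejected: "noble", since no 'u'.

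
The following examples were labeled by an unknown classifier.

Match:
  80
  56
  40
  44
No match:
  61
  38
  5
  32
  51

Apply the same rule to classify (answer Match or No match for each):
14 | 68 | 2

No match, Match, No match

The classifier is using: even AND at least 40.
14 → 14 is even, 14 < 40 → No match.
68 → 68 is even, 68 ≥ 40 → Match.
2 → 2 is even, 2 < 40 → No match.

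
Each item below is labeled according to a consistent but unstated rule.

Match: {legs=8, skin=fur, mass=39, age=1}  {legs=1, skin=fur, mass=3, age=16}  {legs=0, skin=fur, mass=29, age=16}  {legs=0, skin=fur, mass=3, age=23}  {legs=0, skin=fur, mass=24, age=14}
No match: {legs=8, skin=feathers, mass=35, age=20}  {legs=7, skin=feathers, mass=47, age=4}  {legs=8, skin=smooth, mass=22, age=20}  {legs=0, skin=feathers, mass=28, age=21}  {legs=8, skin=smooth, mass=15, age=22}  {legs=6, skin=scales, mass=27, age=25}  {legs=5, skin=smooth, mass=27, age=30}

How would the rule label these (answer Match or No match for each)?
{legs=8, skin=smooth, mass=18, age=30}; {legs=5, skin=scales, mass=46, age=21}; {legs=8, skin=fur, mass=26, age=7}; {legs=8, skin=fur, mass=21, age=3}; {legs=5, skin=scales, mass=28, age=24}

A rule that fits every label: skin is fur — true of each 'Match' example, false of each 'No match' one.
{legs=8, skin=smooth, mass=18, age=30}: No match (skin is smooth). {legs=5, skin=scales, mass=46, age=21}: No match (skin is scales). {legs=8, skin=fur, mass=26, age=7}: Match (skin is fur). {legs=8, skin=fur, mass=21, age=3}: Match (skin is fur). {legs=5, skin=scales, mass=28, age=24}: No match (skin is scales).

No match, No match, Match, Match, No match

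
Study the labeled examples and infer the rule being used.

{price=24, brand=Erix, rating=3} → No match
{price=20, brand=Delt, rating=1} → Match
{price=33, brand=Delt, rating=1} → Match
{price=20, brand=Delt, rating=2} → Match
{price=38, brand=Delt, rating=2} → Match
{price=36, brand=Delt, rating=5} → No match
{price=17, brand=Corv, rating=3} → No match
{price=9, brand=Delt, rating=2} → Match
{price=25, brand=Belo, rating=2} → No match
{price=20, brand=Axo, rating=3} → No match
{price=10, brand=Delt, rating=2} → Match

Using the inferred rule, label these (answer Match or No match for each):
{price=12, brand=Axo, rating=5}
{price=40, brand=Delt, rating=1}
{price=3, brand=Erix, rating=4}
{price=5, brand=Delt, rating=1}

The distinguishing property — brand is Delt AND rating ≤ 2 — holds for all the 'Match' cases and none of the 'No match' cases.
{price=12, brand=Axo, rating=5}: brand is Axo, rating = 5, doesn't qualify → No match. {price=40, brand=Delt, rating=1}: brand is Delt, rating = 1, fits → Match. {price=3, brand=Erix, rating=4}: brand is Erix, rating = 4, doesn't qualify → No match. {price=5, brand=Delt, rating=1}: brand is Delt, rating = 1, fits → Match.

No match, Match, No match, Match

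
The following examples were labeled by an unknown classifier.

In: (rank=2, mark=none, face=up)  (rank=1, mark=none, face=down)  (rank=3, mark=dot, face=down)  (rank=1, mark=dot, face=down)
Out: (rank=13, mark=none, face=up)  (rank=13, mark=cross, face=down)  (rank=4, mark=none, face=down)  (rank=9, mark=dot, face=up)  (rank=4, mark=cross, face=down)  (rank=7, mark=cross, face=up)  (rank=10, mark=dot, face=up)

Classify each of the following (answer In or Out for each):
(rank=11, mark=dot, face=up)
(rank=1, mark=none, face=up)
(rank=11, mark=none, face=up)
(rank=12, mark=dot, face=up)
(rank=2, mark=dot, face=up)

A rule that fits every label: rank ≤ 3 — true of each 'In' example, false of each 'Out' one.
(rank=11, mark=dot, face=up) — rank = 11, hence Out.
(rank=1, mark=none, face=up) — rank = 1, hence In.
(rank=11, mark=none, face=up) — rank = 11, hence Out.
(rank=12, mark=dot, face=up) — rank = 12, hence Out.
(rank=2, mark=dot, face=up) — rank = 2, hence In.

Out, In, Out, Out, In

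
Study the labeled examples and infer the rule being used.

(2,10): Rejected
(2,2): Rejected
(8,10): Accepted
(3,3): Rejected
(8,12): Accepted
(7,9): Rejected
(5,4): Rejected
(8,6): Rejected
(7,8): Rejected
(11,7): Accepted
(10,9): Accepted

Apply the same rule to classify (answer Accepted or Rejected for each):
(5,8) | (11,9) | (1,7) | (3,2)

Rejected, Accepted, Rejected, Rejected

Every 'Accepted' example satisfies: sum ≥ 18. None of the 'Rejected' examples do.
(5,8): 5+8 = 13 — does not satisfy this, so Rejected. (11,9): 11+9 = 20 — satisfies this, so Accepted. (1,7): 1+7 = 8 — does not satisfy this, so Rejected. (3,2): 3+2 = 5 — does not satisfy this, so Rejected.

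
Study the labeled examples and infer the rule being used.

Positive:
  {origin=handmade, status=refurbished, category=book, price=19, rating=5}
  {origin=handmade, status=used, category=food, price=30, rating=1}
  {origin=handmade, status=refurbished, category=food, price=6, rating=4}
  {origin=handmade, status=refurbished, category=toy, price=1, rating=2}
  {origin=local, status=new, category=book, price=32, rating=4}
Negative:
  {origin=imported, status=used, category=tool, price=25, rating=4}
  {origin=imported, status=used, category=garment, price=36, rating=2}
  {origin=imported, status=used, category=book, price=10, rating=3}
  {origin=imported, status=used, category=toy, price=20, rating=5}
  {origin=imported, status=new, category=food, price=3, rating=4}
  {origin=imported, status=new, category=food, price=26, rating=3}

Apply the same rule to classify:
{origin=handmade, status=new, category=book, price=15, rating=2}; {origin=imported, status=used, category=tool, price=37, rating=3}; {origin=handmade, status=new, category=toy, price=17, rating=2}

Positive, Negative, Positive

'Positive' ⟺ origin is not imported.
{origin=handmade, status=new, category=book, price=15, rating=2}: origin is handmade, checks out → Positive.
{origin=imported, status=used, category=tool, price=37, rating=3}: origin is imported, does not fit → Negative.
{origin=handmade, status=new, category=toy, price=17, rating=2}: origin is handmade, checks out → Positive.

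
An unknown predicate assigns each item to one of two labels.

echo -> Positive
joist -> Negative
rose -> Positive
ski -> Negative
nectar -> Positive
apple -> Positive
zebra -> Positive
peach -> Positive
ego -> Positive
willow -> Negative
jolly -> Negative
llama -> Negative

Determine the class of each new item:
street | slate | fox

Positive, Positive, Negative

All 'Positive' examples share one property — contains 'e' — and every 'Negative' example lacks it.
street: Positive (has 'e').
slate: Positive (has 'e').
fox: Negative (no 'e').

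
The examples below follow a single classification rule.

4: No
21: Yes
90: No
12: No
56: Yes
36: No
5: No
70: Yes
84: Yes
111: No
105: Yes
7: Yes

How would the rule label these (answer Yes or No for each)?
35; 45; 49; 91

'Yes' ⟺ multiple of 7.
35: Yes (35 = 7·5). 45: No (45 = 7·6 + 3). 49: Yes (49 = 7·7). 91: Yes (91 = 7·13).

Yes, No, Yes, Yes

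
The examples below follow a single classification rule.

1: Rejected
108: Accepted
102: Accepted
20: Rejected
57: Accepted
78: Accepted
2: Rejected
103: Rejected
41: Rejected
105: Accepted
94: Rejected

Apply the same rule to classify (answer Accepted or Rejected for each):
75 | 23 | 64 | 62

The classifier is using: multiple of 3.
75 → 75 = 3·25 → Accepted.
23 → 23 = 3·7 + 2 → Rejected.
64 → 64 = 3·21 + 1 → Rejected.
62 → 62 = 3·20 + 2 → Rejected.

Accepted, Rejected, Rejected, Rejected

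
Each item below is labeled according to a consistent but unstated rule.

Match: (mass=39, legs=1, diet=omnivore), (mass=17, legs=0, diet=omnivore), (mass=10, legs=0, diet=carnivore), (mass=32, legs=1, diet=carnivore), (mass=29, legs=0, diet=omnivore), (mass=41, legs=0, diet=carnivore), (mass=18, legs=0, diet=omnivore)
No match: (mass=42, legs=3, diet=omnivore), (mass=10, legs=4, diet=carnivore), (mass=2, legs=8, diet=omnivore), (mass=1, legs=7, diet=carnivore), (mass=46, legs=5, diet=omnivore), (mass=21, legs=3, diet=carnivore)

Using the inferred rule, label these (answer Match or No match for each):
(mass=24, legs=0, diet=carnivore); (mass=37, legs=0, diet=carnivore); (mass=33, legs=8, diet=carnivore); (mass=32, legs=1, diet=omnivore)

Match, Match, No match, Match

The pattern is that an item is 'Match' exactly when: legs ≤ 1.
Match: (mass=24, legs=0, diet=carnivore), since legs = 0.
Match: (mass=37, legs=0, diet=carnivore), since legs = 0.
No match: (mass=33, legs=8, diet=carnivore), since legs = 8.
Match: (mass=32, legs=1, diet=omnivore), since legs = 1.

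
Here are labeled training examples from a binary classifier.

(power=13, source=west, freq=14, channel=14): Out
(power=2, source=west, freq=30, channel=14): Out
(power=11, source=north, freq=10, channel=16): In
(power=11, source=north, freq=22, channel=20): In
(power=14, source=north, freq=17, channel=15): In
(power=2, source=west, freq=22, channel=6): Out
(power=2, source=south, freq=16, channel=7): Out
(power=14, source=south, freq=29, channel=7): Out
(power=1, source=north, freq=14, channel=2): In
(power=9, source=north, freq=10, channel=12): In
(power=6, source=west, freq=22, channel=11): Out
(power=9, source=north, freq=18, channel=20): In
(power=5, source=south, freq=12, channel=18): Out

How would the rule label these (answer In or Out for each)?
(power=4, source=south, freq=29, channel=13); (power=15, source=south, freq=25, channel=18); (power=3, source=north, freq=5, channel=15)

Out, Out, In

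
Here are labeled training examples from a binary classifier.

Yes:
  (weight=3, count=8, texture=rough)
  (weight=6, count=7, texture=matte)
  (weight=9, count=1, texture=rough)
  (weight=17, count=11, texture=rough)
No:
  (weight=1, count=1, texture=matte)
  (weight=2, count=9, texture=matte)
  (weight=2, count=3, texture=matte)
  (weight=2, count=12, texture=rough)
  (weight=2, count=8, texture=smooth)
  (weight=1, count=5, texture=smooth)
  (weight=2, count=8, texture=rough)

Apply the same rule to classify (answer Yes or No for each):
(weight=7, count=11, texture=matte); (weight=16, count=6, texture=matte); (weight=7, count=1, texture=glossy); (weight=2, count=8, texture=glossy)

Yes, Yes, Yes, No

Rule: weight ≥ 3. This holds for each 'Yes' example and fails for each 'No' one.
(weight=7, count=11, texture=matte) → weight = 7 → Yes. (weight=16, count=6, texture=matte) → weight = 16 → Yes. (weight=7, count=1, texture=glossy) → weight = 7 → Yes. (weight=2, count=8, texture=glossy) → weight = 2 → No.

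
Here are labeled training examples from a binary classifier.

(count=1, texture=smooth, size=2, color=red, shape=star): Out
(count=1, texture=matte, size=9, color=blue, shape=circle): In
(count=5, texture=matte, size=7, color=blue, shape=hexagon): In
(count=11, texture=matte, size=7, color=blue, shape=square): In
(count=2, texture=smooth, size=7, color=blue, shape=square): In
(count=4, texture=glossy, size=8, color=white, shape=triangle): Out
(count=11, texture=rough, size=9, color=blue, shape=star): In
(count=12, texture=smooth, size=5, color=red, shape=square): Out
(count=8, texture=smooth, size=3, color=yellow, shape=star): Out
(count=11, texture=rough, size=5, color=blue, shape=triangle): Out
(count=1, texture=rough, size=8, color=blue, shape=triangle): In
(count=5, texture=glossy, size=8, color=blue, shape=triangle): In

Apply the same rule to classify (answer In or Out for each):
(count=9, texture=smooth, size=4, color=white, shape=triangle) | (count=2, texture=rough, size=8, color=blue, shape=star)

Every 'In' example satisfies: color is blue AND size ≥ 7. None of the 'Out' examples do.

Out, In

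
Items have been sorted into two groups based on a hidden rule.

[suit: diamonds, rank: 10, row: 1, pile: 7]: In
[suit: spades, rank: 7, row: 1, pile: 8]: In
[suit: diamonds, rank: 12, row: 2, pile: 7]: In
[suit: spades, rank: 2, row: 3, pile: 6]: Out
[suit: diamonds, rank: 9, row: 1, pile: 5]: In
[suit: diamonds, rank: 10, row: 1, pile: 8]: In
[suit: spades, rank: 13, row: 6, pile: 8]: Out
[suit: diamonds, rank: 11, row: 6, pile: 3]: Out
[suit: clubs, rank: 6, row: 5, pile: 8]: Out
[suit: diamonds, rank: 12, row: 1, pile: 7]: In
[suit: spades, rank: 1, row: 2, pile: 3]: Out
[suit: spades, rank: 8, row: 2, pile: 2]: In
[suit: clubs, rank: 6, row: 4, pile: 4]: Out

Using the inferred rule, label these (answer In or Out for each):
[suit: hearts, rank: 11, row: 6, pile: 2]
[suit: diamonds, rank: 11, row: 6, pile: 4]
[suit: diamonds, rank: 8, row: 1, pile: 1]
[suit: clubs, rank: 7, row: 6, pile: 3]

Out, Out, In, Out

One predicate separates the groups cleanly: rank ≥ 2 AND row ≤ 2.
Out: [suit: hearts, rank: 11, row: 6, pile: 2], since rank = 11, row = 6. Out: [suit: diamonds, rank: 11, row: 6, pile: 4], since rank = 11, row = 6. In: [suit: diamonds, rank: 8, row: 1, pile: 1], since rank = 8, row = 1. Out: [suit: clubs, rank: 7, row: 6, pile: 3], since rank = 7, row = 6.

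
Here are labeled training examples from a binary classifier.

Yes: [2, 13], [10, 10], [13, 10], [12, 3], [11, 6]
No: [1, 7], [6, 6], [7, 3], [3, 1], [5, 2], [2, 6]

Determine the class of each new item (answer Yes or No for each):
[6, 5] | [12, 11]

Every 'Yes' example satisfies: sum ≥ 15. None of the 'No' examples do.
[6, 5] → 6+5 = 11 → No. [12, 11] → 12+11 = 23 → Yes.

No, Yes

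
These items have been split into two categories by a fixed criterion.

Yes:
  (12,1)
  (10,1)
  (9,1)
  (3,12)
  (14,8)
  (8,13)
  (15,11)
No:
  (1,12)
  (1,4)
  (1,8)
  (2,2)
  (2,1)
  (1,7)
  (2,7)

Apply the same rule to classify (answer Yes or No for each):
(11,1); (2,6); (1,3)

'Yes' ⟺ first ≥ 3.

Yes, No, No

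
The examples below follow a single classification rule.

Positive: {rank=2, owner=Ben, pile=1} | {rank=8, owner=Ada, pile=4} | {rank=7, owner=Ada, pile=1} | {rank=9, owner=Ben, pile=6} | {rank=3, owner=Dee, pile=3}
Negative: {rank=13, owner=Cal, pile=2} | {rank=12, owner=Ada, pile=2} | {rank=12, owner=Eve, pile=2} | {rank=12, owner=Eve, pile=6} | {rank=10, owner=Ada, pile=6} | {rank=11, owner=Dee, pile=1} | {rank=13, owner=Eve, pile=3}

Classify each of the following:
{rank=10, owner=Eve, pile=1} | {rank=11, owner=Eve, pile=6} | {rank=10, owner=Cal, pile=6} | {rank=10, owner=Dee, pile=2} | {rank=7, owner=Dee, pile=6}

The simplest hypothesis consistent with all the labels is: rank ≤ 9.
{rank=10, owner=Eve, pile=1}: rank = 10 — fails this test, so Negative. {rank=11, owner=Eve, pile=6}: rank = 11 — fails this test, so Negative. {rank=10, owner=Cal, pile=6}: rank = 10 — fails this test, so Negative. {rank=10, owner=Dee, pile=2}: rank = 10 — fails this test, so Negative. {rank=7, owner=Dee, pile=6}: rank = 7 — matches, so Positive.

Negative, Negative, Negative, Negative, Positive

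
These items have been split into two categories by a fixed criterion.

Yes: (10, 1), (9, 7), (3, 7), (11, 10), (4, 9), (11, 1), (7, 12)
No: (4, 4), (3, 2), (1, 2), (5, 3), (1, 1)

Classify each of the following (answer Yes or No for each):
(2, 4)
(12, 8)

No, Yes

The rule appears to be: sum ≥ 10.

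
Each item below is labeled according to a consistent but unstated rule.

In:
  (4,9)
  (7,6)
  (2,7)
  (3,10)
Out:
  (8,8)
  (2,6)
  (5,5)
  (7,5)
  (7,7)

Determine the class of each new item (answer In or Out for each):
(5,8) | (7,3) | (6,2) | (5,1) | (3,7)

In, Out, Out, Out, Out

All 'In' examples share one property — sum is odd — and every 'Out' example lacks it.
(5,8): 5+8 = 13, fits → In.
(7,3): 7+3 = 10, doesn't match → Out.
(6,2): 6+2 = 8, doesn't match → Out.
(5,1): 5+1 = 6, doesn't match → Out.
(3,7): 3+7 = 10, doesn't match → Out.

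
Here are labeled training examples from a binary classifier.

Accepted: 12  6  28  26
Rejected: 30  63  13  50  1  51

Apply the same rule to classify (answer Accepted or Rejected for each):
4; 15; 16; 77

All 'Accepted' examples share one property — even AND at most 28 — and every 'Rejected' example lacks it.
4 → 4 is even, 4 ≤ 28 → Accepted.
15 → 15 is odd, 15 ≤ 28 → Rejected.
16 → 16 is even, 16 ≤ 28 → Accepted.
77 → 77 is odd, 77 > 28 → Rejected.

Accepted, Rejected, Accepted, Rejected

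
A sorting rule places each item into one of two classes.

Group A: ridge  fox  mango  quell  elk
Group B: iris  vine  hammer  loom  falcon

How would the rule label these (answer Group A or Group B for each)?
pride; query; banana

Group A, Group A, Group B

The simplest hypothesis consistent with all the labels is: odd length.
pride: length 5, meets the rule → Group A.
query: length 5, meets the rule → Group A.
banana: length 6, does not satisfy this → Group B.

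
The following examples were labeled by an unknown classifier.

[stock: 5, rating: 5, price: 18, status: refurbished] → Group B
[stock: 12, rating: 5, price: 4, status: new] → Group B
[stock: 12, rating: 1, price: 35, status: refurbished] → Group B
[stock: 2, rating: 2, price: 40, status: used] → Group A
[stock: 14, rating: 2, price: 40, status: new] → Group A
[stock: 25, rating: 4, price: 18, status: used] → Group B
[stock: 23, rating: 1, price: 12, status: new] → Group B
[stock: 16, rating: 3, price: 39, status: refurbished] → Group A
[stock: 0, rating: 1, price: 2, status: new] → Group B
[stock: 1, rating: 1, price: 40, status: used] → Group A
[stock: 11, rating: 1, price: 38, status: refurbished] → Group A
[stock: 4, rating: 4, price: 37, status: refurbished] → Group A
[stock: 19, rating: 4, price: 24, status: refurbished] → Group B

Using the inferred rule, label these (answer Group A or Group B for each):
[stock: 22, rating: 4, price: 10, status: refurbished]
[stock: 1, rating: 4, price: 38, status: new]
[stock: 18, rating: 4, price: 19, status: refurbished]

Group B, Group A, Group B

The pattern is that an item is 'Group A' exactly when: price ≥ 37.
Group B: [stock: 22, rating: 4, price: 10, status: refurbished], since price = 10.
Group A: [stock: 1, rating: 4, price: 38, status: new], since price = 38.
Group B: [stock: 18, rating: 4, price: 19, status: refurbished], since price = 19.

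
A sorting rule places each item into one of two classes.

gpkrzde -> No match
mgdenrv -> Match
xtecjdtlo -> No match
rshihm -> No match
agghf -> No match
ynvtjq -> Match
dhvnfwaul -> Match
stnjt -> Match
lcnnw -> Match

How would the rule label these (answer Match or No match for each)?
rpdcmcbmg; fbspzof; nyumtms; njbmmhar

No match, No match, Match, Match

All 'Match' examples share one property — contains 'n' — and every 'No match' example lacks it.
rpdcmcbmg: No match (no 'n'). fbspzof: No match (no 'n'). nyumtms: Match (has 'n'). njbmmhar: Match (has 'n').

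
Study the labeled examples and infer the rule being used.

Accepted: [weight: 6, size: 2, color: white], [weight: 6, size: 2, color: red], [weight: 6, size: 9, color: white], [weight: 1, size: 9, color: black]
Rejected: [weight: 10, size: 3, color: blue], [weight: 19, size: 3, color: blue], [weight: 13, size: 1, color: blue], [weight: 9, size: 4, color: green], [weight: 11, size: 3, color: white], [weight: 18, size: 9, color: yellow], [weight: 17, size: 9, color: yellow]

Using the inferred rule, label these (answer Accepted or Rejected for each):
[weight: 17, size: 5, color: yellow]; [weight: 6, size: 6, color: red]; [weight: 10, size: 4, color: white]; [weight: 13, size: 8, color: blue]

The common property of the 'Accepted' items is: weight ≤ 6. No 'Rejected' item has it.
[weight: 17, size: 5, color: yellow]: weight = 17 — fails this test, so Rejected.
[weight: 6, size: 6, color: red]: weight = 6 — qualifies, so Accepted.
[weight: 10, size: 4, color: white]: weight = 10 — fails this test, so Rejected.
[weight: 13, size: 8, color: blue]: weight = 13 — fails this test, so Rejected.

Rejected, Accepted, Rejected, Rejected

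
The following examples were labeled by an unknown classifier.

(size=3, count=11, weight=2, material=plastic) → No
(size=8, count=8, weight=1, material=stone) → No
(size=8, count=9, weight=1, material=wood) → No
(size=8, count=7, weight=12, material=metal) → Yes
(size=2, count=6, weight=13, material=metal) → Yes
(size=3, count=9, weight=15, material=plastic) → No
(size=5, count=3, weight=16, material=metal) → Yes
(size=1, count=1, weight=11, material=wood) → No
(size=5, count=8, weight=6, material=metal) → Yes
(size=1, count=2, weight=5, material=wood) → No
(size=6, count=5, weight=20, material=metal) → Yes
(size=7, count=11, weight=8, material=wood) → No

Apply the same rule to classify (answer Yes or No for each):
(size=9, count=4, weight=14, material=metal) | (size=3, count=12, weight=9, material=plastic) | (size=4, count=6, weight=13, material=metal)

Yes, No, Yes

The distinguishing property — material is metal — holds for all the 'Yes' cases and none of the 'No' cases.
(size=9, count=4, weight=14, material=metal): material is metal, qualifies → Yes. (size=3, count=12, weight=9, material=plastic): material is plastic, fails the rule → No. (size=4, count=6, weight=13, material=metal): material is metal, qualifies → Yes.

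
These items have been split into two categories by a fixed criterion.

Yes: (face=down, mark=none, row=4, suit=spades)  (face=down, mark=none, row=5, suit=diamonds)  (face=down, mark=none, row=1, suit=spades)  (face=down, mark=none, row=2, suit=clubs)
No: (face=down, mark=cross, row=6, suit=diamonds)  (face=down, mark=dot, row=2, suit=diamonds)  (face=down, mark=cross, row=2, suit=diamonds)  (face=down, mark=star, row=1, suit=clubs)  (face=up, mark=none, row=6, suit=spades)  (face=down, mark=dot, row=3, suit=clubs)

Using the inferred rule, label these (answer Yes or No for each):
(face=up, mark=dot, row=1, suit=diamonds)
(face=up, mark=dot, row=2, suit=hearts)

A rule that fits every label: mark is none AND face is down — true of each 'Yes' example, false of each 'No' one.
(face=up, mark=dot, row=1, suit=diamonds): No (mark is dot, face is up).
(face=up, mark=dot, row=2, suit=hearts): No (mark is dot, face is up).

No, No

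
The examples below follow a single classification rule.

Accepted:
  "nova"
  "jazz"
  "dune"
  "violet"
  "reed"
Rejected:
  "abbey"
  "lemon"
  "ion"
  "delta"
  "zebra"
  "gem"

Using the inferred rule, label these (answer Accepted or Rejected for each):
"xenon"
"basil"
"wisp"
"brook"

Rejected, Rejected, Accepted, Rejected

The simplest hypothesis consistent with all the labels is: even length.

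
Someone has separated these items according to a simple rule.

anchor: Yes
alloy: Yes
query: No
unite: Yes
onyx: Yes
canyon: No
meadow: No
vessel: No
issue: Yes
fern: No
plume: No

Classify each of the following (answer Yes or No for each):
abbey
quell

Yes, No

The rule appears to be: starts with a vowel.
Yes: abbey, since starts with 'a'.
No: quell, since starts with 'q'.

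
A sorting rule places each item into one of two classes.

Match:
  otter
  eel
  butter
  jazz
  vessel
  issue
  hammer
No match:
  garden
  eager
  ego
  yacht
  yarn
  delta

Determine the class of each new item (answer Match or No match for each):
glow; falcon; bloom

The pattern is that an item is 'Match' exactly when: has a double letter.
No match: glow, since no doubled letter. No match: falcon, since no doubled letter. Match: bloom, since 'oo' doubled.

No match, No match, Match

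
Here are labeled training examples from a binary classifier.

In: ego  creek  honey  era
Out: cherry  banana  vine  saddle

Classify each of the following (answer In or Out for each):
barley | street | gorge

All 'In' examples share one property — odd length — and every 'Out' example lacks it.
barley: length 6 — doesn't qualify, so Out.
street: length 6 — doesn't qualify, so Out.
gorge: length 5 — fits, so In.

Out, Out, In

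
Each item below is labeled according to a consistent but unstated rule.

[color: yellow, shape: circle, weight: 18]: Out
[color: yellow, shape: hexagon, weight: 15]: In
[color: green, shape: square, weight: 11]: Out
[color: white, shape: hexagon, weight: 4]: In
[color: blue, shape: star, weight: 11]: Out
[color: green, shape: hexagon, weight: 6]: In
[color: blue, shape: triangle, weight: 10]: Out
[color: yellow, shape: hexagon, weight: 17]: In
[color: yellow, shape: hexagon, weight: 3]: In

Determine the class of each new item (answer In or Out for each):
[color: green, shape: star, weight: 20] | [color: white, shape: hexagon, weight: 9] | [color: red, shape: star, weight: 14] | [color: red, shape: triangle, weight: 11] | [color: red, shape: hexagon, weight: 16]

Out, In, Out, Out, In

The rule appears to be: shape is hexagon.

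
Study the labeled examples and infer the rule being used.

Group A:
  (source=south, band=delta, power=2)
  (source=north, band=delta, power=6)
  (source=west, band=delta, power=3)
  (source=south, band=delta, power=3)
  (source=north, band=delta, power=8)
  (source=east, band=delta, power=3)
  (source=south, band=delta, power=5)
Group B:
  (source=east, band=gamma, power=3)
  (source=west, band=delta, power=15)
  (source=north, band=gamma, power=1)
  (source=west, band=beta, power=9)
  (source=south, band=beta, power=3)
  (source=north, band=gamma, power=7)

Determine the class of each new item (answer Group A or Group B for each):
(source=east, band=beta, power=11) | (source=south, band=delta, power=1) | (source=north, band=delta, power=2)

Group B, Group A, Group A

'Group A' ⟺ band is delta AND power ≤ 8.
Group B: (source=east, band=beta, power=11), since band is beta, power = 11. Group A: (source=south, band=delta, power=1), since band is delta, power = 1. Group A: (source=north, band=delta, power=2), since band is delta, power = 2.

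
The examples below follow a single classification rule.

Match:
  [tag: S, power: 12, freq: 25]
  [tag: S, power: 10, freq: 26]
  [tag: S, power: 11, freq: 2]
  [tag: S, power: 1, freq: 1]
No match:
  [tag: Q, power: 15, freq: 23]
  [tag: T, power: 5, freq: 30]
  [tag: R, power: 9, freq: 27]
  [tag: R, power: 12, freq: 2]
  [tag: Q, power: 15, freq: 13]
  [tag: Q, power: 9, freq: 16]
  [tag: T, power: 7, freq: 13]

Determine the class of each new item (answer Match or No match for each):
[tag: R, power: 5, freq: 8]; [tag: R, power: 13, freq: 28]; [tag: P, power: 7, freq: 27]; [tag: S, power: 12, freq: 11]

No match, No match, No match, Match

The simplest hypothesis consistent with all the labels is: tag is S.
[tag: R, power: 5, freq: 8] → tag is R → No match. [tag: R, power: 13, freq: 28] → tag is R → No match. [tag: P, power: 7, freq: 27] → tag is P → No match. [tag: S, power: 12, freq: 11] → tag is S → Match.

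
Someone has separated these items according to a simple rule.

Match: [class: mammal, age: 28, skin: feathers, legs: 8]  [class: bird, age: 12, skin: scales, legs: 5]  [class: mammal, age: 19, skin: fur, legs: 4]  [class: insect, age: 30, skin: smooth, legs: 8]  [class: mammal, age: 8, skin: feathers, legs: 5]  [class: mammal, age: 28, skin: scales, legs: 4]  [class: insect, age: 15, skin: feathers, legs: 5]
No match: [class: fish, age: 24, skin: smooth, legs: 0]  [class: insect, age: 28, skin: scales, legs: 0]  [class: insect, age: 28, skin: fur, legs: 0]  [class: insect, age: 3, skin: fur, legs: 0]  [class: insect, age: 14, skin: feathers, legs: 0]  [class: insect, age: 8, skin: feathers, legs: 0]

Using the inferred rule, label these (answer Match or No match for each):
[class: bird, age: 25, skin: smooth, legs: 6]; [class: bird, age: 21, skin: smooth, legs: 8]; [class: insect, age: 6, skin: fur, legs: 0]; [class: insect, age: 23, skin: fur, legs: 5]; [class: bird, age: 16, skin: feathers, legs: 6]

The simplest hypothesis consistent with all the labels is: legs ≥ 4.
[class: bird, age: 25, skin: smooth, legs: 6]: legs = 6, meets the rule → Match. [class: bird, age: 21, skin: smooth, legs: 8]: legs = 8, meets the rule → Match. [class: insect, age: 6, skin: fur, legs: 0]: legs = 0, doesn't qualify → No match. [class: insect, age: 23, skin: fur, legs: 5]: legs = 5, meets the rule → Match. [class: bird, age: 16, skin: feathers, legs: 6]: legs = 6, meets the rule → Match.

Match, Match, No match, Match, Match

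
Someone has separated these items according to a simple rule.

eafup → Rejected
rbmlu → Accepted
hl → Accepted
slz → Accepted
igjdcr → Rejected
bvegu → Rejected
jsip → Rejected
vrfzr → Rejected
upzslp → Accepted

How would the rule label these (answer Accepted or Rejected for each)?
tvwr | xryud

The distinguishing property — contains 'l' — holds for all the 'Accepted' cases and none of the 'Rejected' cases.
tvwr: no 'l', does not fit → Rejected. xryud: no 'l', does not fit → Rejected.

Rejected, Rejected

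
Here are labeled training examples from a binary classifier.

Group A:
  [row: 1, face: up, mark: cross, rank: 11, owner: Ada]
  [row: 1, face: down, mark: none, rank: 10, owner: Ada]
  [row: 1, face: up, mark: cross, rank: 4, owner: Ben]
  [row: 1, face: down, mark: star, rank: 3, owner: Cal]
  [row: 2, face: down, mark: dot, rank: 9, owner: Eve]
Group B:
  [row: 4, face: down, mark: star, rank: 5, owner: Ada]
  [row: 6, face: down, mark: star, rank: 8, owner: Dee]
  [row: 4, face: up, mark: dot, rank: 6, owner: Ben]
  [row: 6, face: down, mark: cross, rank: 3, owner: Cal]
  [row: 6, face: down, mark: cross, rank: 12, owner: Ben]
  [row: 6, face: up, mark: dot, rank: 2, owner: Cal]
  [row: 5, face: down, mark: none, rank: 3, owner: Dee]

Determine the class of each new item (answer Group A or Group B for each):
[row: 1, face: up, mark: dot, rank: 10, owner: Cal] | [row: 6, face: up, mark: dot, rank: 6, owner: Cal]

A rule that fits every label: row ≤ 2 — true of each 'Group A' example, false of each 'Group B' one.
[row: 1, face: up, mark: dot, rank: 10, owner: Cal]: Group A (row = 1).
[row: 6, face: up, mark: dot, rank: 6, owner: Cal]: Group B (row = 6).

Group A, Group B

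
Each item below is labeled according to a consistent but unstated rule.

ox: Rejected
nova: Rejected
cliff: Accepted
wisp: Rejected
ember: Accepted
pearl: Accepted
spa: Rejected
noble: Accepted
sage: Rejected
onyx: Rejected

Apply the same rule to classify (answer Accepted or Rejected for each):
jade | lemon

A rule that fits every label: length 5 — true of each 'Accepted' example, false of each 'Rejected' one.

Rejected, Accepted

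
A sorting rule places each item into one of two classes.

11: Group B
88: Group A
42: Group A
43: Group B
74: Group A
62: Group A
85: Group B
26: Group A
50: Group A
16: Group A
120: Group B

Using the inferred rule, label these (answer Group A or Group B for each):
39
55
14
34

A rule that fits every label: even AND at most 88 — true of each 'Group A' example, false of each 'Group B' one.
39 — 39 is odd, 39 ≤ 88, hence Group B. 55 — 55 is odd, 55 ≤ 88, hence Group B. 14 — 14 is even, 14 ≤ 88, hence Group A. 34 — 34 is even, 34 ≤ 88, hence Group A.

Group B, Group B, Group A, Group A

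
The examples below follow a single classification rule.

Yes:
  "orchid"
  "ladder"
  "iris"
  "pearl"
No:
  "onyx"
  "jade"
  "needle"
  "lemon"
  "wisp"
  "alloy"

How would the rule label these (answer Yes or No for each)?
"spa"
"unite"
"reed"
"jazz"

No, No, Yes, No

A rule that fits every label: contains 'r' — true of each 'Yes' example, false of each 'No' one.
"spa" — no 'r', hence No.
"unite" — no 'r', hence No.
"reed" — has 'r', hence Yes.
"jazz" — no 'r', hence No.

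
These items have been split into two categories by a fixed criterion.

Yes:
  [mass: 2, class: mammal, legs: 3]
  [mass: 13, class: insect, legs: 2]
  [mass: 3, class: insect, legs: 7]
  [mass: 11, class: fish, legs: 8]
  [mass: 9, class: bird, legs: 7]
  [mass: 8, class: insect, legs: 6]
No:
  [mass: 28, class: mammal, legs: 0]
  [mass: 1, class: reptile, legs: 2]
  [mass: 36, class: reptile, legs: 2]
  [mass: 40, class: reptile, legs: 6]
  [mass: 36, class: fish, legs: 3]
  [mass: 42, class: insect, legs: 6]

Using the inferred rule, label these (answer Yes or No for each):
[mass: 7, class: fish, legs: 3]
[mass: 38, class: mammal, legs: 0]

Yes, No

The common property of the 'Yes' items is: mass ≥ 2 AND mass ≤ 13. No 'No' item has it.
Yes: [mass: 7, class: fish, legs: 3], since mass = 7. No: [mass: 38, class: mammal, legs: 0], since mass = 38.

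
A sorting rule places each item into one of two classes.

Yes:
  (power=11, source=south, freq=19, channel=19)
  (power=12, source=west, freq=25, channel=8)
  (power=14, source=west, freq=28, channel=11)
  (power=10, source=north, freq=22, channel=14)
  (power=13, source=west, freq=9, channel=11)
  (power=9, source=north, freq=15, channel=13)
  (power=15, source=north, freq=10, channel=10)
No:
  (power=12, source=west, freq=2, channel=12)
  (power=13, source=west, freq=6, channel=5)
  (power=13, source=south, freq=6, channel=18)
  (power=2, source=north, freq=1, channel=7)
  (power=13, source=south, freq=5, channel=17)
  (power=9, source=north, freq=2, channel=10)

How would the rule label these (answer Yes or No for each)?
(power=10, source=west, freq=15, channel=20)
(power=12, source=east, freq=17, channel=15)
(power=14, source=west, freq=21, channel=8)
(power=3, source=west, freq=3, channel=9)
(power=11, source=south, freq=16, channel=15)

Yes, Yes, Yes, No, Yes

The classifier is using: freq ≥ 9.
Yes: (power=10, source=west, freq=15, channel=20), since freq = 15.
Yes: (power=12, source=east, freq=17, channel=15), since freq = 17.
Yes: (power=14, source=west, freq=21, channel=8), since freq = 21.
No: (power=3, source=west, freq=3, channel=9), since freq = 3.
Yes: (power=11, source=south, freq=16, channel=15), since freq = 16.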